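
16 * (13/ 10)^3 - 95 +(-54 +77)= -4606/ 125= -36.85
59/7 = 8.43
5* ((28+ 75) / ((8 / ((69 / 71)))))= 35535 / 568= 62.56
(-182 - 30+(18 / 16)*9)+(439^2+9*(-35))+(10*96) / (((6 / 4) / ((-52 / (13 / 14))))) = 1250913 / 8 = 156364.12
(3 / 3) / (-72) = -1 / 72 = -0.01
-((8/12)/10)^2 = -1/225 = -0.00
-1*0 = 0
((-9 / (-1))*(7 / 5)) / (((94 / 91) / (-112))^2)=1636060608 / 11045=148126.81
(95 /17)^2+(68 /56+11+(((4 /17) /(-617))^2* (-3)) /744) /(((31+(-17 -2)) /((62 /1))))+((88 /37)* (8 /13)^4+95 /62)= 29127242273583748493 /302750092156554588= 96.21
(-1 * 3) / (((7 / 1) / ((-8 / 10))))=12 / 35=0.34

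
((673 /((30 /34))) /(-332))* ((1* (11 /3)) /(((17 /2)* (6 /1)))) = -7403 /44820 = -0.17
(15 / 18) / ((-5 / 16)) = -8 / 3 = -2.67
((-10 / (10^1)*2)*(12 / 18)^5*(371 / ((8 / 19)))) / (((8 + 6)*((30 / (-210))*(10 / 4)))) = 46.41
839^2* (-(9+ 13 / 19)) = -129521464 / 19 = -6816919.16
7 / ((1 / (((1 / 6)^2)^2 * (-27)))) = -7 / 48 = -0.15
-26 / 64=-13 / 32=-0.41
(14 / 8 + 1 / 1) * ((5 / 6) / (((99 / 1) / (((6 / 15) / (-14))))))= -1 / 1512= -0.00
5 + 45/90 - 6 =-1/2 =-0.50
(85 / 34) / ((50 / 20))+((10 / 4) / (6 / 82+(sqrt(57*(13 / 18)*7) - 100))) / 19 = 1.00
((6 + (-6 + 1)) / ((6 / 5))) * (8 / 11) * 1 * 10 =200 / 33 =6.06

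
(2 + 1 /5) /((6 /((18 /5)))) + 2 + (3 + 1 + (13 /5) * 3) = 378 /25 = 15.12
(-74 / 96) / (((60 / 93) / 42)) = -8029 / 160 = -50.18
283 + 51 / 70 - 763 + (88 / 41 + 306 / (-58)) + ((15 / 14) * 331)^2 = 145989429391 / 1165220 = 125289.16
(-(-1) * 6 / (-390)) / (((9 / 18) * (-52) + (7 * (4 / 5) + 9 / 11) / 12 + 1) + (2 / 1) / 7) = 0.00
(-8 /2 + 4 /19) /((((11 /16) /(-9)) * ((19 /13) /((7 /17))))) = 943488 /67507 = 13.98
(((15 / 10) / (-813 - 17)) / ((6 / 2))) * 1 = -1 / 1660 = -0.00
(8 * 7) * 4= 224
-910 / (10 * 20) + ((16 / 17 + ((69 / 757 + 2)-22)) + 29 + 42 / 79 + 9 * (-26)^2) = 123828375879 / 20333020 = 6090.01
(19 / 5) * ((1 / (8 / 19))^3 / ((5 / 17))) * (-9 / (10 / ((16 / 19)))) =-1049427 / 8000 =-131.18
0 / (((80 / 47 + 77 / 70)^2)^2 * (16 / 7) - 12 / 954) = 0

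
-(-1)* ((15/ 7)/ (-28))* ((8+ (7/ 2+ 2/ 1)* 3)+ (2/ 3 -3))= -95/ 56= -1.70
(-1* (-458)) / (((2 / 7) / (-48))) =-76944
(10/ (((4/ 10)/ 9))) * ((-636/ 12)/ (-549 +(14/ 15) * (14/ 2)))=178875/ 8137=21.98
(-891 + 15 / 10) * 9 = -16011 / 2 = -8005.50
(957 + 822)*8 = 14232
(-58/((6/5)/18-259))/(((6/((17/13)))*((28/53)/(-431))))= -56307995/1413776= -39.83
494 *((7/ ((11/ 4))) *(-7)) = -96824/ 11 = -8802.18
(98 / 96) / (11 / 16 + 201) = 7 / 1383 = 0.01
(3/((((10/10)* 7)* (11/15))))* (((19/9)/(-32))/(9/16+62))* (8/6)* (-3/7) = 0.00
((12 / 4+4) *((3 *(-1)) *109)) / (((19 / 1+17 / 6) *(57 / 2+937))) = -27468 / 252961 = -0.11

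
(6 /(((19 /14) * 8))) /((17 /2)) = 21 /323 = 0.07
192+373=565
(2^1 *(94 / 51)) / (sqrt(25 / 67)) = 188 *sqrt(67) / 255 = 6.03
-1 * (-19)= 19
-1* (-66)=66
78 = 78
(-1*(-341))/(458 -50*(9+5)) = -31/22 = -1.41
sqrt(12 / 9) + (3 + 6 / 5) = 5.35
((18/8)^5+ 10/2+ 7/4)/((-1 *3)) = -21.47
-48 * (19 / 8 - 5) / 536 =63 / 268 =0.24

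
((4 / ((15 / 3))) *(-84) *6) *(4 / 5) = -8064 / 25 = -322.56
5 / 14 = 0.36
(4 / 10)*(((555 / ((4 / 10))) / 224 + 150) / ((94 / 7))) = 13995 / 3008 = 4.65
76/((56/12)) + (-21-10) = -103/7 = -14.71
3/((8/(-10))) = -15/4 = -3.75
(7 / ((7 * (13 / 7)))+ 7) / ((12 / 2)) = 1.26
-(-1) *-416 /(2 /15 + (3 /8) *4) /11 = -12480 /539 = -23.15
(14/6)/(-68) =-7/204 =-0.03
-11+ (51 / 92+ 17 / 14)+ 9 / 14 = -5531 / 644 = -8.59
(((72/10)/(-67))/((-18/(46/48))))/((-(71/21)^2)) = -3381/6754940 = -0.00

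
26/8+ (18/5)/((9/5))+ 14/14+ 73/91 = 2567/364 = 7.05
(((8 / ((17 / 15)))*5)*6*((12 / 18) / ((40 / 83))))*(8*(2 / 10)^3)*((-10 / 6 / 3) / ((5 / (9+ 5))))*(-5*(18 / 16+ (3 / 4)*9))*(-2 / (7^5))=-0.14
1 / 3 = 0.33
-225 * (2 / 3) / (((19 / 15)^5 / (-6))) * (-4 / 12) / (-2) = 113906250 / 2476099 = 46.00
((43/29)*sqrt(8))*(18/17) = 1548*sqrt(2)/493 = 4.44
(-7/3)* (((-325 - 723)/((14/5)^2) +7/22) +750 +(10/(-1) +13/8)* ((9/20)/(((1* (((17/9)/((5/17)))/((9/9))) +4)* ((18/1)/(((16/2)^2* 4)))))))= -219733/154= -1426.84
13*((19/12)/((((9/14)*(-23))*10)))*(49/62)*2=-84721/385020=-0.22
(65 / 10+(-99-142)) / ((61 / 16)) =-3752 / 61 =-61.51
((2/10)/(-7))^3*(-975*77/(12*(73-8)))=11/4900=0.00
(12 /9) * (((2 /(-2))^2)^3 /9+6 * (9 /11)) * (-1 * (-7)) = 13916 /297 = 46.86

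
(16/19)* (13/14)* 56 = 832/19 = 43.79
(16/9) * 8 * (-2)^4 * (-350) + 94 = -715954/9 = -79550.44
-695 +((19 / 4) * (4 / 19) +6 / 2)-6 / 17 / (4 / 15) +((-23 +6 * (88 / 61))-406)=-2307673 / 2074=-1112.67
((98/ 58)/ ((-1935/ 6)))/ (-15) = 98/ 280575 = 0.00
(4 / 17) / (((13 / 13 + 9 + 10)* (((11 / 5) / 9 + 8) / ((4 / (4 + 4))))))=9 / 12614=0.00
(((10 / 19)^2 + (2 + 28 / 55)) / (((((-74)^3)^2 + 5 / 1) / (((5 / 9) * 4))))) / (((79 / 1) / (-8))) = -1770176 / 463617484453721961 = -0.00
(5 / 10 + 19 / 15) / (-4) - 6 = -6.44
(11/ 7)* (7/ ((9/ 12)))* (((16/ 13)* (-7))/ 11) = -11.49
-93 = -93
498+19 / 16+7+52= 8931 / 16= 558.19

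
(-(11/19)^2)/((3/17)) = -1.90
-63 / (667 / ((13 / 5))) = -819 / 3335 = -0.25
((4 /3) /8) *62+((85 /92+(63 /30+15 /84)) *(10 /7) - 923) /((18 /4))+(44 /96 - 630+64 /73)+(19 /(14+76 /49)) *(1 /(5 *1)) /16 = -12373762987477 /15045720480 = -822.41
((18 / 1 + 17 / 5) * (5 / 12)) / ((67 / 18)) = 321 / 134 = 2.40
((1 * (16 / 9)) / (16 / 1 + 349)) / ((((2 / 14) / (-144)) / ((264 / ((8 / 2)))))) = -118272 / 365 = -324.03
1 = 1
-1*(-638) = 638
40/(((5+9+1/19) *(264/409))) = 38855/8811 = 4.41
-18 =-18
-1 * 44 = -44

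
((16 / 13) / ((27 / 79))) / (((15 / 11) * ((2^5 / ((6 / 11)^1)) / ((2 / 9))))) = 158 / 15795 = 0.01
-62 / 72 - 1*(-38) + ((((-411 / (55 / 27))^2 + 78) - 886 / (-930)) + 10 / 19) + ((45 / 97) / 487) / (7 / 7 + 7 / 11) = 40825.18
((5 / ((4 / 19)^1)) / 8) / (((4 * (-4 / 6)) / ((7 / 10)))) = -399 / 512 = -0.78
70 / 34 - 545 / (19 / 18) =-166105 / 323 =-514.26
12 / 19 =0.63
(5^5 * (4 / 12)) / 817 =3125 / 2451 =1.27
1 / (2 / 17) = 17 / 2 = 8.50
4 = 4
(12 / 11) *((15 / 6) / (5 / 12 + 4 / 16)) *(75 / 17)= 3375 / 187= 18.05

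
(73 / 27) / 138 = 73 / 3726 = 0.02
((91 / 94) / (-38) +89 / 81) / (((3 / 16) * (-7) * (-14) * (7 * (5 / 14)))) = 1242148 / 53164755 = 0.02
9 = 9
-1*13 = -13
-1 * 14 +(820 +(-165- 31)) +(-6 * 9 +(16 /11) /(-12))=18344 /33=555.88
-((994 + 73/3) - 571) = -1342/3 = -447.33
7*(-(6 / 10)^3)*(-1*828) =156492 / 125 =1251.94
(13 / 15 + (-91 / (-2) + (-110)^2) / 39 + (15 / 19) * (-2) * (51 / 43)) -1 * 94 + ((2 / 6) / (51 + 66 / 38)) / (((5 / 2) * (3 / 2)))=103643119579 / 478900890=216.42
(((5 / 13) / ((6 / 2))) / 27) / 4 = 5 / 4212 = 0.00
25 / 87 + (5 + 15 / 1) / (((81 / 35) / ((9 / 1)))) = 20375 / 261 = 78.07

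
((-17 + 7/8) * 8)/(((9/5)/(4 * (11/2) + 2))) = -1720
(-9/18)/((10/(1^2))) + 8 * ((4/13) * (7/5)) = 3.40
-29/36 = -0.81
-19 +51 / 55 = -994 / 55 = -18.07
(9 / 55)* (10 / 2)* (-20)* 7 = -1260 / 11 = -114.55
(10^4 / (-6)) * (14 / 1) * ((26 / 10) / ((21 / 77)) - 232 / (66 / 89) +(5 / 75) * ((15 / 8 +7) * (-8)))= 711592000 / 99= 7187797.98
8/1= 8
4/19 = 0.21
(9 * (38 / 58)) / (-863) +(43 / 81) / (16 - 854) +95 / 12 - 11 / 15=121902391391 / 16987827060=7.18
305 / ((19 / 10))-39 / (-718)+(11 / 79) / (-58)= 2509341750 / 15626911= 160.58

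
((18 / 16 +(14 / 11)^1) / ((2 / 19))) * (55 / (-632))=-20045 / 10112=-1.98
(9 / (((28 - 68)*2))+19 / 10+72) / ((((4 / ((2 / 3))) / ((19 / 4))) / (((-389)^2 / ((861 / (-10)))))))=-16971709397 / 165312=-102664.72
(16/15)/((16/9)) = 3/5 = 0.60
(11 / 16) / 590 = 11 / 9440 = 0.00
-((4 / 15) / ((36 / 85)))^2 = -289 / 729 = -0.40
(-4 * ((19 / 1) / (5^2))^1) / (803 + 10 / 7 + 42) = -532 / 148125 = -0.00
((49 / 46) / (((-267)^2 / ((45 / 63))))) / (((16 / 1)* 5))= 7 / 52468704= 0.00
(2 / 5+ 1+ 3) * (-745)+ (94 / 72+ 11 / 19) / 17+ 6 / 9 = -38107543 / 11628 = -3277.22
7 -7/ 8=49/ 8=6.12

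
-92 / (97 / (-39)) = 3588 / 97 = 36.99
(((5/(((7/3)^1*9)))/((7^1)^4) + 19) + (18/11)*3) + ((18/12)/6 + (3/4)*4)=60253315/2218524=27.16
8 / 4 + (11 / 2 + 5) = 25 / 2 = 12.50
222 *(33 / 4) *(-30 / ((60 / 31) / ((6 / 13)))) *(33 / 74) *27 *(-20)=41017185 / 13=3155168.08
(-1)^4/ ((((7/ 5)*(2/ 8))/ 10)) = 200/ 7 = 28.57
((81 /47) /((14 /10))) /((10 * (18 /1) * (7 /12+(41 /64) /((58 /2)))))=12528 /1109059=0.01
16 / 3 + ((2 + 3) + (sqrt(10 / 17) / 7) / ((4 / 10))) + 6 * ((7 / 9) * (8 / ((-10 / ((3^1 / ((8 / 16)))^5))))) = -435301 / 15 + 5 * sqrt(170) / 238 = -29019.79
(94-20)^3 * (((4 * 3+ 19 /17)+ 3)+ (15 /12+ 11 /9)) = 1152558362 /153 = 7533061.19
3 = 3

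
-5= -5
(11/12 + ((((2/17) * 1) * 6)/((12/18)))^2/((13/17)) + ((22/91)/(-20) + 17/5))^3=153672838224644591/799695573768000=192.16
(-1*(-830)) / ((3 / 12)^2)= 13280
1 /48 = 0.02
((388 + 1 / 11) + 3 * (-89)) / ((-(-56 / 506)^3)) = 490244931 / 5488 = 89330.34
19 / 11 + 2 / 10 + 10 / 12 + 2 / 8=1987 / 660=3.01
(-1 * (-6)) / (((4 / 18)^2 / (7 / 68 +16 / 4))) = 67797 / 136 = 498.51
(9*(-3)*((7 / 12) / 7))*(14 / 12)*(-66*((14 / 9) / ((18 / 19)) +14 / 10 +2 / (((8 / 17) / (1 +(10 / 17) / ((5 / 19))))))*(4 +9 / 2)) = 35608727 / 1440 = 24728.28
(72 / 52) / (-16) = -9 / 104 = -0.09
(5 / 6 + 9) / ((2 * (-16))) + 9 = 1669 / 192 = 8.69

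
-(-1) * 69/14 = 69/14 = 4.93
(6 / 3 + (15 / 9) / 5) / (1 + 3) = 7 / 12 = 0.58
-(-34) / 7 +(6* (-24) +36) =-103.14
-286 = -286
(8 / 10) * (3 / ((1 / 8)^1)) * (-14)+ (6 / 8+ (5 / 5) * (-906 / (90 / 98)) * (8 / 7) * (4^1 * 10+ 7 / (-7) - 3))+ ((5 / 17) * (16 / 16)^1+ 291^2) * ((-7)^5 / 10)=-48404000677 / 340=-142364707.87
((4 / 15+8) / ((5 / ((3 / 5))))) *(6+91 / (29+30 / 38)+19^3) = 241013778 / 35375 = 6813.11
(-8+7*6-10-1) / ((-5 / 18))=-414 / 5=-82.80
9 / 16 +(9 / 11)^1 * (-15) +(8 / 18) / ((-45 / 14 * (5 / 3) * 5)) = -6965731 / 594000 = -11.73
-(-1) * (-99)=-99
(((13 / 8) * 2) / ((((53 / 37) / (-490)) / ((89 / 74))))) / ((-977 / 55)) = 15590575 / 207124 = 75.27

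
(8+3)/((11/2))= 2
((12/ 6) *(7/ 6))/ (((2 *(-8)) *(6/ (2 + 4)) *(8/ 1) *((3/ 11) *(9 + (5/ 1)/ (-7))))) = -539/ 66816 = -0.01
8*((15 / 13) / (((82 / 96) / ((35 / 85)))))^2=2.48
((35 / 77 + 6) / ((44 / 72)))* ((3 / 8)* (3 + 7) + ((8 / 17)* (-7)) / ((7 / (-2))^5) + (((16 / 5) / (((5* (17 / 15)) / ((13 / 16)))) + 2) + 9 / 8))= 696163023 / 8979740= 77.53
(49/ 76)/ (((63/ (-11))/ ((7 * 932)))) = -125587/ 171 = -734.43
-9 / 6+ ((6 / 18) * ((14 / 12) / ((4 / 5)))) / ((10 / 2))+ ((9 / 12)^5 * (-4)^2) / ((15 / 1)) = -3311 / 2880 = -1.15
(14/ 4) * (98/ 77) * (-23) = -1127/ 11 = -102.45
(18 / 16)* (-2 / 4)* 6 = -27 / 8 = -3.38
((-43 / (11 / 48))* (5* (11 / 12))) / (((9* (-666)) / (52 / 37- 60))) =-932240 / 110889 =-8.41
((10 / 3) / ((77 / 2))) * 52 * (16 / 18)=8320 / 2079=4.00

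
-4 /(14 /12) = -24 /7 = -3.43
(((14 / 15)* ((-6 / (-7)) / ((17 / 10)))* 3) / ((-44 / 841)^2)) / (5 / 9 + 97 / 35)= 668380545 / 4311472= 155.02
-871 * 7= -6097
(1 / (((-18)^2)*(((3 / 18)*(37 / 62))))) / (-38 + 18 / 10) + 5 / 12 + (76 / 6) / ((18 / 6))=3354577 / 723276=4.64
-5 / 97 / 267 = -0.00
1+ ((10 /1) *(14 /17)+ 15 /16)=2767 /272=10.17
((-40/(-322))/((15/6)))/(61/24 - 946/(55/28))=-960/9255407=-0.00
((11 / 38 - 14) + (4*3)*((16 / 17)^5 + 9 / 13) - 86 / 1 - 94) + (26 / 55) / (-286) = -74916232577583 / 424352661590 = -176.54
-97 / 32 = -3.03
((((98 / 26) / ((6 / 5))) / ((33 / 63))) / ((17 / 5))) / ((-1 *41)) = -8575 / 199342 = -0.04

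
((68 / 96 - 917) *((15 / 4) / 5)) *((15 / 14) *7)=-329865 / 64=-5154.14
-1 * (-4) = 4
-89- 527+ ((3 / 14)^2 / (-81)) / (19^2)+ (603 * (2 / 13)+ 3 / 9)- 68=-4891716073 / 8278452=-590.90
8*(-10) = -80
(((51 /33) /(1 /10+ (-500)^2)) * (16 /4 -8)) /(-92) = 170 /632500253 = 0.00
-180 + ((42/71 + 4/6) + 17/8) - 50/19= -5803345/32376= -179.25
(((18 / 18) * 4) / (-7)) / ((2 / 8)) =-2.29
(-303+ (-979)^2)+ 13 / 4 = 3832565 / 4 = 958141.25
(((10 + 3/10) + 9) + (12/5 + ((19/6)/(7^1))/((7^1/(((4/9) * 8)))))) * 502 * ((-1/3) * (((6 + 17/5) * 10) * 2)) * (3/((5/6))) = -2483573.99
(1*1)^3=1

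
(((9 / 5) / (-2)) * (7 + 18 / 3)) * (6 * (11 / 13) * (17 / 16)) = -5049 / 80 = -63.11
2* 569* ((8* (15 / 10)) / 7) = 13656 / 7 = 1950.86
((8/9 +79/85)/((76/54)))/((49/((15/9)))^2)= 6955/4653138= 0.00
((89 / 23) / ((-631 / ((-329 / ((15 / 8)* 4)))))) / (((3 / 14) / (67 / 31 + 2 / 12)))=177501422 / 60736905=2.92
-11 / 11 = -1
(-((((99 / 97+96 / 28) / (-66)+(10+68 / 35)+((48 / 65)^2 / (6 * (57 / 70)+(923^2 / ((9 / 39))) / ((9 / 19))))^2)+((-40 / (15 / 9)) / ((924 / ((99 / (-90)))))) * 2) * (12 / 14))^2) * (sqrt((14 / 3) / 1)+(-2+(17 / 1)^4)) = -2239048702236309297350156782887216139946483733968043586787439859719 / 256272815197272760311988239596130306466166775348777989205625 - 8936284766485507478737998870066356717020413454695113633973267 * sqrt(42) / 256272815197272760311988239596130306466166775348777989205625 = -8737199.12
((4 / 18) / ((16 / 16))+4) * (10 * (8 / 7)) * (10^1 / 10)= 3040 / 63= 48.25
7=7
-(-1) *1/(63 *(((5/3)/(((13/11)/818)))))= 13/944790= 0.00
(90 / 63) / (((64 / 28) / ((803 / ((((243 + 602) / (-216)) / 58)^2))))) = 15753934944 / 142805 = 110317.81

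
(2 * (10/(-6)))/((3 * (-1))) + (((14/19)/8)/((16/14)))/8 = 1.12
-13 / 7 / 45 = -13 / 315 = -0.04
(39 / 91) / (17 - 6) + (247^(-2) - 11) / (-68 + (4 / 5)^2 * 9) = 788326831 / 3654805154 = 0.22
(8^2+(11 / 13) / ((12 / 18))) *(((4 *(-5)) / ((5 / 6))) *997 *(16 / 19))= -324846528 / 247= -1315168.13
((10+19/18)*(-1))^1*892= -88754/9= -9861.56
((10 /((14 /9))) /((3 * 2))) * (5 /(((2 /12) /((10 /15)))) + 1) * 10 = 225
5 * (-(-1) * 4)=20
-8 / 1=-8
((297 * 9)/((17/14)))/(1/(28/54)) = 19404/17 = 1141.41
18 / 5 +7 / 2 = 71 / 10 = 7.10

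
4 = 4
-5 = -5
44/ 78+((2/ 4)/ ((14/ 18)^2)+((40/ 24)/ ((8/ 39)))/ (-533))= 862105/ 626808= 1.38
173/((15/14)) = 2422/15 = 161.47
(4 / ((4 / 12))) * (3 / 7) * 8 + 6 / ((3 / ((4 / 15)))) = 4376 / 105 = 41.68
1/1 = 1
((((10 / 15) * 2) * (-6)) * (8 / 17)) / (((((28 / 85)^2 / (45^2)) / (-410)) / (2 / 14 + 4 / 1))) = 40931325000 / 343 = 119333309.04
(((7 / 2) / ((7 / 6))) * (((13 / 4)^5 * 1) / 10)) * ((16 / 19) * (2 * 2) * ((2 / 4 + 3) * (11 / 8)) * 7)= 600380781 / 48640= 12343.35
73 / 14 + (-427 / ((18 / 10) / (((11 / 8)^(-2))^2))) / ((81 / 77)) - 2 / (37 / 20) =-29631814801 / 502614882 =-58.96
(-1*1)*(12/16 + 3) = -15/4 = -3.75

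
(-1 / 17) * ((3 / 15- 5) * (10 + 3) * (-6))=-1872 / 85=-22.02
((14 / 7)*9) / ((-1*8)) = -9 / 4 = -2.25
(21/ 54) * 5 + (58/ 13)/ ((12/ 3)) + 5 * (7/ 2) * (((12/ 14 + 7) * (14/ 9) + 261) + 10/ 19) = 7104203/ 1482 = 4793.66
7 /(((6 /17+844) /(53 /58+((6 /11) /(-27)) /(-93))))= 58082353 /7665122124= 0.01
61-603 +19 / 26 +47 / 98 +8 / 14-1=-344756 / 637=-541.22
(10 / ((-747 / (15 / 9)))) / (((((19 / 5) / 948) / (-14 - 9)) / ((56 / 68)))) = 25438000 / 241281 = 105.43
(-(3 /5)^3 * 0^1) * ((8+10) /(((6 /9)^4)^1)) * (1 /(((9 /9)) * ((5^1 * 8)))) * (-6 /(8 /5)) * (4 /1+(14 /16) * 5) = 0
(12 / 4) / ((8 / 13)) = 39 / 8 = 4.88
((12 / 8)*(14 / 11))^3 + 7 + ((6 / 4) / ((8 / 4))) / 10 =14.03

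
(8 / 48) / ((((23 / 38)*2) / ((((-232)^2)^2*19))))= 522912647168 / 69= 7578444161.86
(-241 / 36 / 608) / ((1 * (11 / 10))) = -1205 / 120384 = -0.01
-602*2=-1204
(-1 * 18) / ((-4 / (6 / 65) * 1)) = 27 / 65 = 0.42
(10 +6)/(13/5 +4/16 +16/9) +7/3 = 14471/2499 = 5.79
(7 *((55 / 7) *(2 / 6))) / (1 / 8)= 440 / 3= 146.67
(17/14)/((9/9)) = 17/14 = 1.21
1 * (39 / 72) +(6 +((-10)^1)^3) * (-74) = 1765357 / 24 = 73556.54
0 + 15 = 15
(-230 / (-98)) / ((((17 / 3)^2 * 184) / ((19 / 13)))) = 855 / 1472744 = 0.00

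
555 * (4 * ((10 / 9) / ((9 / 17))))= 4659.26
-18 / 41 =-0.44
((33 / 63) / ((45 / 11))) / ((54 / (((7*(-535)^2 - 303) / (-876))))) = -30299489 / 5587785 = -5.42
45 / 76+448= 34093 / 76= 448.59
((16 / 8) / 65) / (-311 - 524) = -0.00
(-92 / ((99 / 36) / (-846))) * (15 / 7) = 4669920 / 77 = 60648.31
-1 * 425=-425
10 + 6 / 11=116 / 11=10.55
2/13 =0.15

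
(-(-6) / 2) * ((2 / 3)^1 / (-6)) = -1 / 3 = -0.33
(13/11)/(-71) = -13/781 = -0.02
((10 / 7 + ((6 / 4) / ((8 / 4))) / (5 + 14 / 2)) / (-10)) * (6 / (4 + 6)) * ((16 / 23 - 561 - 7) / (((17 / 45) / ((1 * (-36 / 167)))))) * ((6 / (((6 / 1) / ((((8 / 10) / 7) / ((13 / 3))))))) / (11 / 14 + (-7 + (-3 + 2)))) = 0.11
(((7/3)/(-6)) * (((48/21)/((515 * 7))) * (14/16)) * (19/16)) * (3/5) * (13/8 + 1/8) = -133/494400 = -0.00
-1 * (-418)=418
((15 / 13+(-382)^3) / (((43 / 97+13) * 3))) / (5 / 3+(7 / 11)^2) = -8505317624353 / 12747904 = -667193.42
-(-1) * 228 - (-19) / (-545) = 124241 / 545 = 227.97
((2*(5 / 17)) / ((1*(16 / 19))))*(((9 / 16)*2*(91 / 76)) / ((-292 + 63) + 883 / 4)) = -1365 / 11968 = -0.11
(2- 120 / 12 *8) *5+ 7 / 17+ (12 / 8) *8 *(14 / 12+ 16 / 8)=-5977 / 17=-351.59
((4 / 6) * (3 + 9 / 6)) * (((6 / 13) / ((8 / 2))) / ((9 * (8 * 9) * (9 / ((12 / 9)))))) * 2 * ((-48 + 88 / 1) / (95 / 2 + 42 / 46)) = 920 / 7035093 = 0.00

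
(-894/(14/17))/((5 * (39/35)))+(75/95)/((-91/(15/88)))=-29646457/152152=-194.85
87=87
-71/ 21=-3.38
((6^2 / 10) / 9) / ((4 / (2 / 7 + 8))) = 29 / 35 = 0.83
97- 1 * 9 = 88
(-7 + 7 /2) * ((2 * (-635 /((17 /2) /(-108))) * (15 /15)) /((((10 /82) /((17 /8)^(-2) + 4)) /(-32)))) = 307361295360 /4913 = 62560817.29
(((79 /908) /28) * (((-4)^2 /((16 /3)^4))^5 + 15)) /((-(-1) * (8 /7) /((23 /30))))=10474291871465033862499 /334992872378565457346560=0.03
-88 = -88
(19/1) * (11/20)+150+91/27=88463/540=163.82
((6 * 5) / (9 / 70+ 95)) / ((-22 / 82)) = -86100 / 73249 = -1.18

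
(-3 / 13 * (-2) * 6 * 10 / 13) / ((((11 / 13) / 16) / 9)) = 51840 / 143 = 362.52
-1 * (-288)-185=103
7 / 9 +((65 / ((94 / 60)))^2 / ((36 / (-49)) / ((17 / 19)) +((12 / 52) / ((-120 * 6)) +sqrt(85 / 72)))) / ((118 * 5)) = 22105302965710178627 / 4007270292319283949 +214036168273200000 * sqrt(170) / 445252254702142661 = 11.78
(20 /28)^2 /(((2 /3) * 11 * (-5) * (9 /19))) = -95 /3234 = -0.03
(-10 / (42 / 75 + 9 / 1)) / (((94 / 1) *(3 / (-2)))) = 250 / 33699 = 0.01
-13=-13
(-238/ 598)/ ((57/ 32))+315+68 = 382.78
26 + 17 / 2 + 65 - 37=125 / 2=62.50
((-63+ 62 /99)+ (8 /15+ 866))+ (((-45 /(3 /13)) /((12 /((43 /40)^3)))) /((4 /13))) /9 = 796.87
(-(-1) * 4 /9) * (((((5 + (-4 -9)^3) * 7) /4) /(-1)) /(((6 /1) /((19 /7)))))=20824 /27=771.26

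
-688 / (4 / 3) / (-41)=516 / 41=12.59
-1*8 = -8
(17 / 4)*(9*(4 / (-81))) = -17 / 9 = -1.89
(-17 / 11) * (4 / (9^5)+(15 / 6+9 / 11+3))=-139534283 / 14289858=-9.76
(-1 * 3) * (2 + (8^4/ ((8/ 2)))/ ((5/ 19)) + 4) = -58458/ 5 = -11691.60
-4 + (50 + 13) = 59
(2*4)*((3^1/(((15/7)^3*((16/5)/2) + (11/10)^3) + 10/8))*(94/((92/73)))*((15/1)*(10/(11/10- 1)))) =21182994000000/144561509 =146532.74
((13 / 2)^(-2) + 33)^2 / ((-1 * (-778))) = 31147561 / 22220458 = 1.40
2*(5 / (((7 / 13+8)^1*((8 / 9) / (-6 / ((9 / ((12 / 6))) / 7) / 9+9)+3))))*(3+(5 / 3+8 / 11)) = 4975100 / 2450547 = 2.03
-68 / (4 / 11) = -187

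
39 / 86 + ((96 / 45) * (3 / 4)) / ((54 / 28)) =14897 / 11610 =1.28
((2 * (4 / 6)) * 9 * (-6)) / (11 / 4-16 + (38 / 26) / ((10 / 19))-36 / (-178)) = 7.01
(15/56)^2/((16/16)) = 225/3136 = 0.07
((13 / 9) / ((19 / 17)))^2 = 1.67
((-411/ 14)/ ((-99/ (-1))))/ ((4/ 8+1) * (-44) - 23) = 137/ 41118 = 0.00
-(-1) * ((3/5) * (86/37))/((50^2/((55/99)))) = 43/138750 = 0.00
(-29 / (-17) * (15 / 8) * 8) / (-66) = -0.39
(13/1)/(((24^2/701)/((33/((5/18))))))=300729/160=1879.56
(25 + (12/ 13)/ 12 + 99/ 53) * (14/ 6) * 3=129955/ 689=188.61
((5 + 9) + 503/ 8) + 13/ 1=719/ 8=89.88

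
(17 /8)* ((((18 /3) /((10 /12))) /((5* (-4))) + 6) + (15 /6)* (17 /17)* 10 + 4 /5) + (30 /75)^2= 6697 /100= 66.97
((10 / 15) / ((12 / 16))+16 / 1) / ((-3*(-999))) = 152 / 26973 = 0.01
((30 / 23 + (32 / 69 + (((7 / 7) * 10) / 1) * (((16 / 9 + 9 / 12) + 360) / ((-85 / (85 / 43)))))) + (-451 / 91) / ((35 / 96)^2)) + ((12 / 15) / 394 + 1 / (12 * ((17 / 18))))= -397883849311379 / 3323008327275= -119.74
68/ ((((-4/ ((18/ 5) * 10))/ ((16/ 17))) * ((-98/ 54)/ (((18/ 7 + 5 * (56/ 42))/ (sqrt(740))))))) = 502848 * sqrt(185)/ 63455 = 107.78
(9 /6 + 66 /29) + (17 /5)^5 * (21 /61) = 1771132701 /11056250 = 160.19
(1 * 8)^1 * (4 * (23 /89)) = 736 /89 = 8.27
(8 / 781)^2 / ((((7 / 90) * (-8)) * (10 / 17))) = -1224 / 4269727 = -0.00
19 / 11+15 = 184 / 11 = 16.73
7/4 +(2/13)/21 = 1919/1092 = 1.76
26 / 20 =13 / 10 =1.30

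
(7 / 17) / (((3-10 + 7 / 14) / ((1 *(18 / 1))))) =-252 / 221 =-1.14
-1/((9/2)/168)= -112/3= -37.33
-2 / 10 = -1 / 5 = -0.20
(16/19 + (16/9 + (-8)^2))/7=11392/1197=9.52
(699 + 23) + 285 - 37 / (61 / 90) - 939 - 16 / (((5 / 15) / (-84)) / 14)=3444146 / 61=56461.41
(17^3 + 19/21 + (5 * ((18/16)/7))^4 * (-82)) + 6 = 72072798677/14751744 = 4885.71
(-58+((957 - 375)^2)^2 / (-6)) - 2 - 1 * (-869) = -19122323887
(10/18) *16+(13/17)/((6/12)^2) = 11.95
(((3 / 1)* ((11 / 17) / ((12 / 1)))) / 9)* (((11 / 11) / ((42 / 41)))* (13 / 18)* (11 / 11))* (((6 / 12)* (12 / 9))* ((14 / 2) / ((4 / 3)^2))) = 5863 / 176256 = 0.03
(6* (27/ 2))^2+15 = 6576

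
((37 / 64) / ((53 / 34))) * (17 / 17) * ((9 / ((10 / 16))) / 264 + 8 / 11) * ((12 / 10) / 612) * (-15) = -1591 / 186560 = -0.01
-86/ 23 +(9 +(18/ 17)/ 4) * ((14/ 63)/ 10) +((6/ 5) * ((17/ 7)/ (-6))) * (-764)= 10059911/ 27370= 367.55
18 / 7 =2.57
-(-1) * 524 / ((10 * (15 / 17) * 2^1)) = 2227 / 75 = 29.69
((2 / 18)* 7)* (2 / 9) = 14 / 81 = 0.17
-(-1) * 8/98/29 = 4/1421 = 0.00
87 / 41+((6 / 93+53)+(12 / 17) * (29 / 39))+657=200194205 / 280891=712.71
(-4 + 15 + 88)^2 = 9801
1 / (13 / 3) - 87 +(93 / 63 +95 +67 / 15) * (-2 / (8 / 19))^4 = 5975406329 / 116480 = 51299.85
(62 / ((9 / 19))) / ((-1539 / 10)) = -620 / 729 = -0.85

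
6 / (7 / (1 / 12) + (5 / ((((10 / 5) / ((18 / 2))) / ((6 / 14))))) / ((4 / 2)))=56 / 829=0.07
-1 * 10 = -10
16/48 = 1/3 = 0.33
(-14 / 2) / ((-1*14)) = 1 / 2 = 0.50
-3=-3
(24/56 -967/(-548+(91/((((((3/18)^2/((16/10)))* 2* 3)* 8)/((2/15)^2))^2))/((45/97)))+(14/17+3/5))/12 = 7461888464969/24756147664080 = 0.30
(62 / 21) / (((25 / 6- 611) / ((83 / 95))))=-10292 / 2421265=-0.00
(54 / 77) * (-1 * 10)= -540 / 77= -7.01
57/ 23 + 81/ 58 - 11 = -9505/ 1334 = -7.13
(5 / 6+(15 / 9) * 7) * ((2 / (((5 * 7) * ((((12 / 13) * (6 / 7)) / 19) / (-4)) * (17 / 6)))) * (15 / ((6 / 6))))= -6175 / 17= -363.24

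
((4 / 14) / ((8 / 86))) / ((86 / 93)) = 93 / 28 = 3.32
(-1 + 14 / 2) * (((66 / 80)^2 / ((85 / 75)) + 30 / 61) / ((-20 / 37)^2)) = 1488734109 / 66368000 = 22.43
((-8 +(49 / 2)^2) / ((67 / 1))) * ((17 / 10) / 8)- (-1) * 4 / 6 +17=1257139 / 64320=19.55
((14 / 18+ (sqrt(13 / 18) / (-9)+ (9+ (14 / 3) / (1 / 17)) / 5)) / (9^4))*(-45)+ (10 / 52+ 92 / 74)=5*sqrt(26) / 39366+ 8262281 / 6311682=1.31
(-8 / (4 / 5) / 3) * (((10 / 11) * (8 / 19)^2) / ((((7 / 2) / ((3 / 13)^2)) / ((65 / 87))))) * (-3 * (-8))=-0.15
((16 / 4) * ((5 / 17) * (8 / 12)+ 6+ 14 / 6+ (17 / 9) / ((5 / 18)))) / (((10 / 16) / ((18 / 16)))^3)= 3799548 / 10625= 357.60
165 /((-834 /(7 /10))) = -77 /556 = -0.14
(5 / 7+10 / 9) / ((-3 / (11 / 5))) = -253 / 189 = -1.34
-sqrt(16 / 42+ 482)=-sqrt(212730) / 21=-21.96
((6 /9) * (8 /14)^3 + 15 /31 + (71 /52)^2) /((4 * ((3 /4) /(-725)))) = -154619713975 /258764688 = -597.53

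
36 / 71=0.51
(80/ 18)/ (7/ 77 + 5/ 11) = 220/ 27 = 8.15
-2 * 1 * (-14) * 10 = 280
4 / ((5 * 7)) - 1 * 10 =-346 / 35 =-9.89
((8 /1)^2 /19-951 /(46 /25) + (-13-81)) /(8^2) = -530937 /55936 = -9.49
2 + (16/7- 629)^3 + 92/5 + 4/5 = -422155906657/1715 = -246155047.61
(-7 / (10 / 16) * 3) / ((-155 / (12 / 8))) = 252 / 775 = 0.33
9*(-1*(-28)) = 252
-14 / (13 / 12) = -168 / 13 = -12.92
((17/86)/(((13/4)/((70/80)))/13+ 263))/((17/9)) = 63/158498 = 0.00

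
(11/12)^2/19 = 121/2736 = 0.04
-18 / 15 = -6 / 5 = -1.20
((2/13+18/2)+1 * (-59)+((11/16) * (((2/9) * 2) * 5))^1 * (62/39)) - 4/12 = -33521/702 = -47.75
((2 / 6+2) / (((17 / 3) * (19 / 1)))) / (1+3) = 7 / 1292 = 0.01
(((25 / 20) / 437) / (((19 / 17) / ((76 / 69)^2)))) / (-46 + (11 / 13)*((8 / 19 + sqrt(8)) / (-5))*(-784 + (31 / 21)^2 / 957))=-209156087603968050 / 961061562504984309123863 + 5626653109201447050*sqrt(2) / 961061562504984309123863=0.00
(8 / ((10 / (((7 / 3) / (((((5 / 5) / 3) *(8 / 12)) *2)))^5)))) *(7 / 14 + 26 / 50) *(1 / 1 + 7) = 208289151 / 8000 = 26036.14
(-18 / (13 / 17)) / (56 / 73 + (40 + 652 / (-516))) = -2881602 / 4836065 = -0.60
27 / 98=0.28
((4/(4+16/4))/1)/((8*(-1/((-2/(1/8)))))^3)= 4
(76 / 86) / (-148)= -19 / 3182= -0.01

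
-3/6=-1/2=-0.50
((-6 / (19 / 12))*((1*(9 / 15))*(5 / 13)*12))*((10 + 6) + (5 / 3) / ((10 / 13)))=-47088 / 247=-190.64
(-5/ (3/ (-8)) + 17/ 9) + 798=813.22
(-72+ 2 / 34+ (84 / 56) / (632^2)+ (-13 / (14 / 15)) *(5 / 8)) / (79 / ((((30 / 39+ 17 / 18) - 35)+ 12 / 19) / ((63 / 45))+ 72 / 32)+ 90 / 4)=-10056761127772351 / 2338338164073408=-4.30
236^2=55696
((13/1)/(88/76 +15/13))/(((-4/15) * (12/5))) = -80275/9136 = -8.79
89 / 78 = 1.14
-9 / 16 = -0.56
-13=-13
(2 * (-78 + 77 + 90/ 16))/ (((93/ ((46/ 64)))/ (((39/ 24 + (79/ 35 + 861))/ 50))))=206084117/ 166656000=1.24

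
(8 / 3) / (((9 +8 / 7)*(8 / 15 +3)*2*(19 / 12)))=1680 / 71497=0.02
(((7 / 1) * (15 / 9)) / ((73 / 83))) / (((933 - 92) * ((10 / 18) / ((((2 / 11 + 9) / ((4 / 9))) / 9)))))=0.07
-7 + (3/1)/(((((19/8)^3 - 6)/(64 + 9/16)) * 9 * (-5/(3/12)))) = -405899/56805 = -7.15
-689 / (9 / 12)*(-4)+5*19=11309 / 3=3769.67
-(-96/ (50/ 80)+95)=293/ 5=58.60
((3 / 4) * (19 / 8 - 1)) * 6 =6.19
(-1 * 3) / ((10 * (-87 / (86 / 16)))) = 43 / 2320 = 0.02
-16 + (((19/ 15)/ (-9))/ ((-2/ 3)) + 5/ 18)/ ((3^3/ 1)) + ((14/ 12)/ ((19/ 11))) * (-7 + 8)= -706699/ 46170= -15.31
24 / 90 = 4 / 15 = 0.27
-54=-54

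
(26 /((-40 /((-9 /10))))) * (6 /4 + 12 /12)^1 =117 /80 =1.46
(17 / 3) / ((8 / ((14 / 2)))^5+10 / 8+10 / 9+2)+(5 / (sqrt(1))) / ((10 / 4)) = 11065322 / 3818347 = 2.90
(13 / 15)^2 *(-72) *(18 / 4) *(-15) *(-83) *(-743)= 1125582588 / 5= 225116517.60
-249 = -249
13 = 13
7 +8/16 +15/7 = 135/14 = 9.64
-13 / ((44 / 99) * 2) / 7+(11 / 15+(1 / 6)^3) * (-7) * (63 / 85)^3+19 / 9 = -1610625811 / 773797500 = -2.08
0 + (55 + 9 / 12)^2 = 49729 / 16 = 3108.06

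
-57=-57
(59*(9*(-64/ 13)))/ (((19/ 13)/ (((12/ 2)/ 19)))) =-203904/ 361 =-564.83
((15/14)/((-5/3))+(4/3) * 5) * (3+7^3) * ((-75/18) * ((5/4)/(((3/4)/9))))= -5471125/42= -130264.88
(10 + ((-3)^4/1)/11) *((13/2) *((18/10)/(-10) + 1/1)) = 101803/1100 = 92.55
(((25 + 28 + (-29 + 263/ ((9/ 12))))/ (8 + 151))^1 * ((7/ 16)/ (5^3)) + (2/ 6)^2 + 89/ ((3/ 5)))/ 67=11801989/ 5326500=2.22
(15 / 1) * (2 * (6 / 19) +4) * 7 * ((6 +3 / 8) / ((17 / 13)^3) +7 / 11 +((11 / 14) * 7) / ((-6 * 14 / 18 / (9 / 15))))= 7423599 / 5491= 1351.96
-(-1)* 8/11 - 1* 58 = -57.27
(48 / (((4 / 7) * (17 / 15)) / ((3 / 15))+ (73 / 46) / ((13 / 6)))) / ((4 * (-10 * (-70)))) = 0.00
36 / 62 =18 / 31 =0.58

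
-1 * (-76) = 76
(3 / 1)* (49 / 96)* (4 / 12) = 49 / 96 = 0.51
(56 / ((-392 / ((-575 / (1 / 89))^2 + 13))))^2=6858535796091287044 / 49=139970118287577286.61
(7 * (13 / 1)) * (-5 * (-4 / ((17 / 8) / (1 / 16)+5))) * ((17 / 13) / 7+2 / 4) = 1250 / 39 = 32.05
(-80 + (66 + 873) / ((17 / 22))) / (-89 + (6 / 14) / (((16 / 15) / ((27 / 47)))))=-101584672 / 7943777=-12.79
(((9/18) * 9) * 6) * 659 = 17793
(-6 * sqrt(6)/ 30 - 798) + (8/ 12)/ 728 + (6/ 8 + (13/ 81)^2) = -475982984/ 597051 - sqrt(6)/ 5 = -797.71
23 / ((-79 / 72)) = -1656 / 79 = -20.96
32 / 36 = 0.89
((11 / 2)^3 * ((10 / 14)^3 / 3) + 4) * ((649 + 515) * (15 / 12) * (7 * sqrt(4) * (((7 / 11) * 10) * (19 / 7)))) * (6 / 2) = 27548657175 / 1078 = 25555340.61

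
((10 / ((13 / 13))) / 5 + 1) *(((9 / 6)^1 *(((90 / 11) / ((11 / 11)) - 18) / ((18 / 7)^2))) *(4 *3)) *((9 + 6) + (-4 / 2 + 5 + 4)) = -1764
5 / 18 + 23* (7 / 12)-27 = -479 / 36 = -13.31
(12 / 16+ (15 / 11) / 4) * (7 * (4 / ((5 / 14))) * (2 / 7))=1344 / 55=24.44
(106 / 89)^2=11236 / 7921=1.42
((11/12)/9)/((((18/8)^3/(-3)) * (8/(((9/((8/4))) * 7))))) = -0.11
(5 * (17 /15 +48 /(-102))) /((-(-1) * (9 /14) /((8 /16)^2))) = 1183 /918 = 1.29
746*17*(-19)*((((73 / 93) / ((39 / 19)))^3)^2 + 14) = -7681600574052686990580626290 / 2276592671439414211689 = -3374165.55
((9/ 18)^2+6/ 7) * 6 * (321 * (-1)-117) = -20367/ 7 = -2909.57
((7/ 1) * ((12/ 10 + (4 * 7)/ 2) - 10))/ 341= 182/ 1705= 0.11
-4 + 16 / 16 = -3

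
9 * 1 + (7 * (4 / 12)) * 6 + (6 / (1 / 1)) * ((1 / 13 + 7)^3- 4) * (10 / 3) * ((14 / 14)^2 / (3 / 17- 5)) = -1430.01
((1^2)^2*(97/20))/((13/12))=291/65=4.48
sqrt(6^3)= 6 * sqrt(6)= 14.70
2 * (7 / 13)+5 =79 / 13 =6.08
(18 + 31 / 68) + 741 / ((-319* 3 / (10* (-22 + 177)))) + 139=-22618267 / 21692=-1042.70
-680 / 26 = -340 / 13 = -26.15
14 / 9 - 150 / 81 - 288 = -7784 / 27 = -288.30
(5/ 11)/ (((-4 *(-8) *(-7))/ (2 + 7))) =-45/ 2464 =-0.02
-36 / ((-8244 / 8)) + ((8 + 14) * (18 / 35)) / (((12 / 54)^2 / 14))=3672742 / 1145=3207.63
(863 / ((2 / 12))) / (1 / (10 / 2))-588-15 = 25287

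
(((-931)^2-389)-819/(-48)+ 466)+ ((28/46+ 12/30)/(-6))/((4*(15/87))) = 23925192997/27600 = 866854.82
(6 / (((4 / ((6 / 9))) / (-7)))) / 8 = -7 / 8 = -0.88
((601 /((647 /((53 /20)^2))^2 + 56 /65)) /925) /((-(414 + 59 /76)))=-1171318233007 /6347829549795338170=-0.00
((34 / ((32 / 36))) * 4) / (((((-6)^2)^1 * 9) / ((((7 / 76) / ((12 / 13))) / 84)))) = 221 / 393984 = 0.00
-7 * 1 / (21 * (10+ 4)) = -1 / 42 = -0.02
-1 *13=-13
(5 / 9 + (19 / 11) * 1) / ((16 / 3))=0.43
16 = 16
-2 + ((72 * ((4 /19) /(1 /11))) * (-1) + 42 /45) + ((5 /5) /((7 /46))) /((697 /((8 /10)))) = -233322808 /1390515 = -167.80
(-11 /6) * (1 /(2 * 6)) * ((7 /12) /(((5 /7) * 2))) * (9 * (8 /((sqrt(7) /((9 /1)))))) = -231 * sqrt(7) /40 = -15.28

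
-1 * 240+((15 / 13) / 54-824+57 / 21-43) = -1808785 / 1638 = -1104.26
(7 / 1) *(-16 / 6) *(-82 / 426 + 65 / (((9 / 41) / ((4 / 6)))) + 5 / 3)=-21350336 / 5751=-3712.46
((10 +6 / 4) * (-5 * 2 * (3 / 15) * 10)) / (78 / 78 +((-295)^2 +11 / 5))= -0.00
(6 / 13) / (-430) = -3 / 2795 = -0.00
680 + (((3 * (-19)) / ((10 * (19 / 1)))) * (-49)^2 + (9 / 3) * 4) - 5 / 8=-1157 / 40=-28.92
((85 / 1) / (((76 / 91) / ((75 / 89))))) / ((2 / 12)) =1740375 / 3382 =514.60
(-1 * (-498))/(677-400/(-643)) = 106738/145237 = 0.73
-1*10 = -10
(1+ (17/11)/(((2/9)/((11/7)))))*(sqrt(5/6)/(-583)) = -167*sqrt(30)/48972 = -0.02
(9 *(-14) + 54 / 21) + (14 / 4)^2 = -3113 / 28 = -111.18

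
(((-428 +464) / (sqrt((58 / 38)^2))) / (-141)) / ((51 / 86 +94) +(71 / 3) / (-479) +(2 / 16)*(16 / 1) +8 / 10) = -140883480 / 81983895259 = -0.00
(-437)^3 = -83453453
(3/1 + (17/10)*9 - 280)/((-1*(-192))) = -2617/1920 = -1.36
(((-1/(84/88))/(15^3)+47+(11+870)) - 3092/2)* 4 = -175203088/70875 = -2472.00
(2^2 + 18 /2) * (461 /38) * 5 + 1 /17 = 509443 /646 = 788.61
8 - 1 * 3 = 5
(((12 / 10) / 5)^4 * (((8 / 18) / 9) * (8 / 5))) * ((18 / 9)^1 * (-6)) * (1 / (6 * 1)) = -1024 / 1953125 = -0.00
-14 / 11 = -1.27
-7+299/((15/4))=1091/15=72.73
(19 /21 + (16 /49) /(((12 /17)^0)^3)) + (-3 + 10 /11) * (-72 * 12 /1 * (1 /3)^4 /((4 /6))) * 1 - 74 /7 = 38993 /1617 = 24.11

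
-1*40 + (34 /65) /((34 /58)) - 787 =-53697 /65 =-826.11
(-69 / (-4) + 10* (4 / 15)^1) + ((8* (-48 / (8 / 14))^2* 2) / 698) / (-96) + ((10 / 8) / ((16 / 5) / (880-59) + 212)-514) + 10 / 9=-1802862868457 / 3644715888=-494.65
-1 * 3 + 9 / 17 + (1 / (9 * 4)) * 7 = -1393 / 612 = -2.28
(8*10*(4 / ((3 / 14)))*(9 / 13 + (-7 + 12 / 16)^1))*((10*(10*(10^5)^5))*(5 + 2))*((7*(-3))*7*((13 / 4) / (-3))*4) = -111022240000000000000000000000000000 / 3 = -37007413333333333333333330000000000.00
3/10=0.30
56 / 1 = 56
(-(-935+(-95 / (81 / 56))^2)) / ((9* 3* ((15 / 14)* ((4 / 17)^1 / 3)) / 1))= -527595187 / 354294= -1489.15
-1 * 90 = -90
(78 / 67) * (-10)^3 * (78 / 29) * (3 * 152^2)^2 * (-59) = 1724479667748864000 / 1943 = 887534569093599.59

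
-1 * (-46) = 46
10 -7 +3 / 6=7 / 2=3.50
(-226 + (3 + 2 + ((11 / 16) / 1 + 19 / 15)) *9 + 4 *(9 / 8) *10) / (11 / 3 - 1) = -28419 / 640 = -44.40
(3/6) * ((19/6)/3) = 19/36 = 0.53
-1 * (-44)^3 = 85184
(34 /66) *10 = 170 /33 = 5.15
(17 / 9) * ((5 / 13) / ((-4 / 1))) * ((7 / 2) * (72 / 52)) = -595 / 676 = -0.88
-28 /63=-4 /9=-0.44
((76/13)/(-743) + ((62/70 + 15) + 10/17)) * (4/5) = 378529192/28735525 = 13.17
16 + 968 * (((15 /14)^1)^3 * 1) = 413863 /343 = 1206.60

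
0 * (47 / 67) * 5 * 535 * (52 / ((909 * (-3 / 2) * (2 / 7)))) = 0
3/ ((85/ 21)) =63/ 85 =0.74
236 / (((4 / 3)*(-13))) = -177 / 13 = -13.62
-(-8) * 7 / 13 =56 / 13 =4.31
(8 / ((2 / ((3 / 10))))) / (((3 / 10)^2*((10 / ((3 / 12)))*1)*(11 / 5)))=5 / 33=0.15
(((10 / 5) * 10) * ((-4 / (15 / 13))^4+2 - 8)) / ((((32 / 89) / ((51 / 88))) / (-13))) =-68918858177 / 1188000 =-58012.51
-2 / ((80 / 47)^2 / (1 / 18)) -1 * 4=-232609 / 57600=-4.04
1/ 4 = 0.25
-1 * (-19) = 19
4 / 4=1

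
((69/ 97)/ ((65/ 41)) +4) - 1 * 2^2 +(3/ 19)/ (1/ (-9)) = -116484/ 119795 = -0.97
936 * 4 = 3744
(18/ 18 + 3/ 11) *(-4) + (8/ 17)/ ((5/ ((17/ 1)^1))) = -192/ 55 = -3.49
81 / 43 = 1.88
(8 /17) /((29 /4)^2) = 128 /14297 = 0.01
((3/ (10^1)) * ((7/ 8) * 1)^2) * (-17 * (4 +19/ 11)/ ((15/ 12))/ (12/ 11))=-52479/ 3200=-16.40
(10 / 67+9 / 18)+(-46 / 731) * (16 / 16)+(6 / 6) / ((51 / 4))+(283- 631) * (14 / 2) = -42097205 / 17286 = -2435.34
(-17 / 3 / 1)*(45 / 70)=-51 / 14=-3.64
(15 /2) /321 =5 /214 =0.02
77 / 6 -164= -907 / 6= -151.17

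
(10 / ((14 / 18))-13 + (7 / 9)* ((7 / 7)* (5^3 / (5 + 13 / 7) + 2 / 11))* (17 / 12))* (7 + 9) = 8040569 / 24948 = 322.29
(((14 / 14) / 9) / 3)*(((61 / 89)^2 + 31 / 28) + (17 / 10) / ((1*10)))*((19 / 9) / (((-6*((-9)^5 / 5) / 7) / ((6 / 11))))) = 92017703 / 12502346158170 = 0.00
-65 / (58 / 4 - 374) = 130 / 719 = 0.18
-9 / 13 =-0.69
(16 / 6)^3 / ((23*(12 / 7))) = 896 / 1863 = 0.48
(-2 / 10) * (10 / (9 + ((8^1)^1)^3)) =-2 / 521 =-0.00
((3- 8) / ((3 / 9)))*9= -135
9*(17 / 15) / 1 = 51 / 5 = 10.20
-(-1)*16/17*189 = 3024/17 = 177.88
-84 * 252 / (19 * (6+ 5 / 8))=-169344 / 1007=-168.17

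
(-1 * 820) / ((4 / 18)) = -3690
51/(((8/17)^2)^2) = 4259571/4096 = 1039.93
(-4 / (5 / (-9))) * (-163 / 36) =-163 / 5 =-32.60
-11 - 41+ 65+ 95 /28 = 459 /28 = 16.39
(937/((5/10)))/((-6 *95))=-3.29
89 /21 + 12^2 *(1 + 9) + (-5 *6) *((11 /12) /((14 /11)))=119501 /84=1422.63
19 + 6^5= 7795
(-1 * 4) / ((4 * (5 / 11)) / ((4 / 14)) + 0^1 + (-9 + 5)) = -22 / 13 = -1.69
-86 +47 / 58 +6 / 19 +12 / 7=-641493 / 7714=-83.16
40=40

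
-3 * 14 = -42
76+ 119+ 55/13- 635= -5665/13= -435.77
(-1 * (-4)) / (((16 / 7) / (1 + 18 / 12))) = 35 / 8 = 4.38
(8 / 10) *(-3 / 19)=-12 / 95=-0.13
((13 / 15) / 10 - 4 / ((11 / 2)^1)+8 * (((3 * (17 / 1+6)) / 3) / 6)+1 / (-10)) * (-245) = -1209761 / 165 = -7331.88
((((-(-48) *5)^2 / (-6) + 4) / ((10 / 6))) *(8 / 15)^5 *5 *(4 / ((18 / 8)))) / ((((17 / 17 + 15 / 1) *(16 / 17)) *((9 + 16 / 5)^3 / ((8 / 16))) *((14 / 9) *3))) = -0.01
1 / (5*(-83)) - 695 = -288426 / 415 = -695.00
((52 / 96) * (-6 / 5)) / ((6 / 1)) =-13 / 120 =-0.11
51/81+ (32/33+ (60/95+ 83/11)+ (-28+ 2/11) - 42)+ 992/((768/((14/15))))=-6640261/112860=-58.84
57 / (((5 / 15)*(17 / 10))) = 1710 / 17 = 100.59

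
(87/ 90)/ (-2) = -29/ 60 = -0.48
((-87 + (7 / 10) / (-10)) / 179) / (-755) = 8707 / 13514500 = 0.00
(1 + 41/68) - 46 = -44.40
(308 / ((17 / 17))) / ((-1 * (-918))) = 154 / 459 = 0.34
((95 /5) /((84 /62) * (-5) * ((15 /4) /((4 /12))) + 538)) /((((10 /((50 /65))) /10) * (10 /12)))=14136 /372203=0.04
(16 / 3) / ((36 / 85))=340 / 27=12.59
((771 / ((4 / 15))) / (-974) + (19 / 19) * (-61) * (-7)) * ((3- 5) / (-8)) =1652027 / 15584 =106.01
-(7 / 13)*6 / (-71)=42 / 923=0.05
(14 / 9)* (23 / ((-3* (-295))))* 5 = 322 / 1593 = 0.20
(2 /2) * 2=2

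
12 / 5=2.40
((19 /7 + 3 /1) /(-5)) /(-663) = 8 /4641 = 0.00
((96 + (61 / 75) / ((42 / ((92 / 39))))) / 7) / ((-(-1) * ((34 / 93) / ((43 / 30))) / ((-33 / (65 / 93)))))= -1340841803059 / 527913750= -2539.89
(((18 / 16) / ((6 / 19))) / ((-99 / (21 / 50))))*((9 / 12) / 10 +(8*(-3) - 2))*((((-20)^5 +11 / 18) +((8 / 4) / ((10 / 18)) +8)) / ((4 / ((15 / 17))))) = -2336535083813 / 8448000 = -276578.49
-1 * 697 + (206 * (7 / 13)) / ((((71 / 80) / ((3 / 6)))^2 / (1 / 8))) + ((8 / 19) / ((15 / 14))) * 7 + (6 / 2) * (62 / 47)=-602084948581 / 877814535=-685.89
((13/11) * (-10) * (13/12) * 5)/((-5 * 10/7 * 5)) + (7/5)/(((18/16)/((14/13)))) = 80633/25740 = 3.13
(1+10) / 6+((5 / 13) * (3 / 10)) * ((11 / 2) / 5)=1529 / 780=1.96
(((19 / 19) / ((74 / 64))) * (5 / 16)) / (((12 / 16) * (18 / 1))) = 0.02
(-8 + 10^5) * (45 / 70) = 449964 / 7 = 64280.57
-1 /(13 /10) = -10 /13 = -0.77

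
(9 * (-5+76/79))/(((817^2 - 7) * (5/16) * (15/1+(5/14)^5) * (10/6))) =-0.00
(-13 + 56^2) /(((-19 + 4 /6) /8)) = -74952 /55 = -1362.76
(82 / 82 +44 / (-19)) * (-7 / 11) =175 / 209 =0.84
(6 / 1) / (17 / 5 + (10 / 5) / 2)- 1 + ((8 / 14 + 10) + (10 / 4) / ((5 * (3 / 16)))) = 13.60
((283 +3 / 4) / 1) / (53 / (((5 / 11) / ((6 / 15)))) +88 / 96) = 5.97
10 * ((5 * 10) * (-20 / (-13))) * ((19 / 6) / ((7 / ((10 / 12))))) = 237500 / 819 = 289.99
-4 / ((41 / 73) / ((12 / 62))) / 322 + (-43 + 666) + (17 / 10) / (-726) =925532081893 / 1485621060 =622.99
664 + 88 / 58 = 19300 / 29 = 665.52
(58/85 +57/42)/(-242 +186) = -2427/66640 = -0.04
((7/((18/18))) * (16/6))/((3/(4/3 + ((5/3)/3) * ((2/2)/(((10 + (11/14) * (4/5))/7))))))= 79646/7533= 10.57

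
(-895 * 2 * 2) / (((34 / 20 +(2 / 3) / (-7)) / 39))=-29320200 / 337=-87003.56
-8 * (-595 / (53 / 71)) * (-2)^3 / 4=-675920 / 53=-12753.21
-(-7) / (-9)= -7 / 9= -0.78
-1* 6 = -6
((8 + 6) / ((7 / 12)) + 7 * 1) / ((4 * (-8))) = -31 / 32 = -0.97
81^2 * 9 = 59049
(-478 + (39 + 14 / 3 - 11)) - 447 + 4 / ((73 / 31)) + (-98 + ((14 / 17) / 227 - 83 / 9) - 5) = -2542597145 / 2535363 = -1002.85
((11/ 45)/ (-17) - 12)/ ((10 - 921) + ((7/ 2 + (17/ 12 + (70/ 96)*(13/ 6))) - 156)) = 294112/ 25961125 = 0.01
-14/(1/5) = -70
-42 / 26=-21 / 13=-1.62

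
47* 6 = 282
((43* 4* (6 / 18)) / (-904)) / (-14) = 43 / 9492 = 0.00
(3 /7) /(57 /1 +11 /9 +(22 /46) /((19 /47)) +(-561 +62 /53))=-625347 /730191490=-0.00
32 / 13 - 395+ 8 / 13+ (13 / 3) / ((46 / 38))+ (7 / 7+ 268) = -107051 / 897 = -119.34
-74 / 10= -37 / 5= -7.40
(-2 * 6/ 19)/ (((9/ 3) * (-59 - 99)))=2/ 1501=0.00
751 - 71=680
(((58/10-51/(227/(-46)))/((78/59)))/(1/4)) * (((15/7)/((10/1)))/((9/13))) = 1080467/71505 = 15.11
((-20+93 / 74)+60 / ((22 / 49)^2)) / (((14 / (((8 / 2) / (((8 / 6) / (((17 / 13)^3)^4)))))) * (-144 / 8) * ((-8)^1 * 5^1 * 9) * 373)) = 1454972608455849239363 / 2353032557919908565180480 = 0.00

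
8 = 8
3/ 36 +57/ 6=9.58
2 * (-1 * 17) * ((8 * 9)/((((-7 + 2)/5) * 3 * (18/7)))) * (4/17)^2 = 896/51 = 17.57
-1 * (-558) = 558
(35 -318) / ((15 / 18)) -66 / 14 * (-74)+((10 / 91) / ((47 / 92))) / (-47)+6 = 15330278 / 1005095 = 15.25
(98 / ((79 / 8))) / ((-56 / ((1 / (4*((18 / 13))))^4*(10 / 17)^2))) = -0.00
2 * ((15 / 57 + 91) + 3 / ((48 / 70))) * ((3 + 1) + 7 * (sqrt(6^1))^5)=14537 / 19 + 915831 * sqrt(6) / 19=118834.51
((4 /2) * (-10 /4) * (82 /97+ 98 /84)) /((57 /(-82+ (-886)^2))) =-765945245 /5529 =-138532.33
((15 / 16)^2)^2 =50625 / 65536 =0.77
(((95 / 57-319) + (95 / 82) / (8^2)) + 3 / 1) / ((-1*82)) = 4948579 / 1291008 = 3.83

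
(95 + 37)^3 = 2299968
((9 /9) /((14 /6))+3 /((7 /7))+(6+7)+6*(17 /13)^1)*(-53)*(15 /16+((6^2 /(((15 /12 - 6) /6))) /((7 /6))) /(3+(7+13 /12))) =85465390461 /25755184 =3318.38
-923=-923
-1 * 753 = -753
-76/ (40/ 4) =-38/ 5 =-7.60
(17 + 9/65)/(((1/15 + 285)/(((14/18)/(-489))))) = -3899/40773798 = -0.00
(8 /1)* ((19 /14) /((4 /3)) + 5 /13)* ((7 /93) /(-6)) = -0.14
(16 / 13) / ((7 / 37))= 592 / 91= 6.51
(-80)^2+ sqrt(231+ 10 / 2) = 6415.36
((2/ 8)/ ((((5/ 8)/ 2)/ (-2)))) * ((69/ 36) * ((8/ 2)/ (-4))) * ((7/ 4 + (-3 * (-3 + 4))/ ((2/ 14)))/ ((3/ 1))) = -1771/ 90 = -19.68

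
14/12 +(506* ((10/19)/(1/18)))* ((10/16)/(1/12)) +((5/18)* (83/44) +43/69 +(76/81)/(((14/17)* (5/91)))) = 560309722883/15574680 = 35975.68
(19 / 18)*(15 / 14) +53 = 54.13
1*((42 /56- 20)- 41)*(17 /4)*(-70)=143395 /8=17924.38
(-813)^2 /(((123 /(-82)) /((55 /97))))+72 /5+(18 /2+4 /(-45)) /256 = -279177175567 /1117440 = -249836.39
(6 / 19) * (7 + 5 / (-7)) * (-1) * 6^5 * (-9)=18475776 / 133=138915.61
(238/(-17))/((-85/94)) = 1316/85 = 15.48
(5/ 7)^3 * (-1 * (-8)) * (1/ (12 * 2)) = 125/ 1029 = 0.12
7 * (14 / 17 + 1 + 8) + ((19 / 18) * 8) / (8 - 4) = 10844 / 153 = 70.88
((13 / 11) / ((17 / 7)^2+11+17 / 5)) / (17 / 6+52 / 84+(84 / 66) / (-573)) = 8516690 / 504674959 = 0.02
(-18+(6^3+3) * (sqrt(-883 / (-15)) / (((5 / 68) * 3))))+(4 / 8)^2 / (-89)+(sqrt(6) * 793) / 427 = -6409 / 356+13 * sqrt(6) / 7+4964 * sqrt(13245) / 75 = 7603.77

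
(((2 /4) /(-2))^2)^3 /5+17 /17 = 20481 /20480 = 1.00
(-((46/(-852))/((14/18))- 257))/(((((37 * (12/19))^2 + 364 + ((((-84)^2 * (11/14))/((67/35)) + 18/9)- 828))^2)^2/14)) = 0.00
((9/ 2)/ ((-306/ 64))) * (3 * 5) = -240/ 17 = -14.12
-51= -51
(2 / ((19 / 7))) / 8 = 7 / 76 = 0.09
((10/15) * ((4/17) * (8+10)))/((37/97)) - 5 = 1511/629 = 2.40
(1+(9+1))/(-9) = -11/9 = -1.22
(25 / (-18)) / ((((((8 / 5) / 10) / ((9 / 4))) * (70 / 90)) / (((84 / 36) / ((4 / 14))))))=-13125 / 64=-205.08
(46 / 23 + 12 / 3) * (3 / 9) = 2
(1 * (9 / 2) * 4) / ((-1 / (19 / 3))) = -114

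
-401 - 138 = -539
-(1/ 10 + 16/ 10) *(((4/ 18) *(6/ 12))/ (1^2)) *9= -17/ 10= -1.70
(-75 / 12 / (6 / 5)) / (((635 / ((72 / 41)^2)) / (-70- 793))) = 4660200 / 213487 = 21.83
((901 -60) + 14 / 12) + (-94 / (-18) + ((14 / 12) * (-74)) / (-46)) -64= 162550 / 207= 785.27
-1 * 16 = -16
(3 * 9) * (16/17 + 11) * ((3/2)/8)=60.45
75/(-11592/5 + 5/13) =-4875/150671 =-0.03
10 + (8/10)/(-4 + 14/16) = 1218/125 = 9.74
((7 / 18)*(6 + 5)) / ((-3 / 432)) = -616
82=82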